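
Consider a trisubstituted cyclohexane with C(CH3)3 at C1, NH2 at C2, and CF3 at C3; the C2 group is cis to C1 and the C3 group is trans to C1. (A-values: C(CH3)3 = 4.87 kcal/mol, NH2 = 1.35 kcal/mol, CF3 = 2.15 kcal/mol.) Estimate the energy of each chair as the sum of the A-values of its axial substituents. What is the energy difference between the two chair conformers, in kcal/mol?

Chair I (tert-butyl axial, amino equatorial, trifluoromethyl equatorial): E = 4.87 kcal/mol.
Chair II (tert-butyl equatorial, amino axial, trifluoromethyl axial): E = 3.50 kcal/mol.
ΔE = 4.87 − 3.50 = 1.37 kcal/mol; chair II is more stable.

1.37 kcal/mol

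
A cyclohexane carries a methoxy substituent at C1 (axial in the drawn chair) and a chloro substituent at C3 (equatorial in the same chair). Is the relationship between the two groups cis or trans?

C1 and C3 have the same parity, so their axial bonds point in the same direction.
With same-parity carbons, two substituents on the same face are both axial or both equatorial; opposite faces give one of each.
Here the groups are axial/equatorial → opposite face → trans.

trans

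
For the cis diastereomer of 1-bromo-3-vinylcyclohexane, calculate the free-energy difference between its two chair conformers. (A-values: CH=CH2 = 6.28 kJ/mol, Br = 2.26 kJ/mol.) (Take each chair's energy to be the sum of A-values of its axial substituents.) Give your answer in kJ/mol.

8.54 kJ/mol

C1 and C3 have the same parity, so for the cis isomer the two substituents are e,e in one chair and a,a in the other.
Chair I (vinyl axial, bromo axial): E = 8.54 kJ/mol.
Chair II (vinyl equatorial, bromo equatorial): E = 0.00 kJ/mol.
ΔE = 8.54 − 0.00 = 8.54 kJ/mol; chair II is more stable.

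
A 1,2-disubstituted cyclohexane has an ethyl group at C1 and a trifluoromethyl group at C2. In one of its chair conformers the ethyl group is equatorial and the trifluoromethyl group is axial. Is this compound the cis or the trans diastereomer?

cis

C1 and C2 have opposite parity, so their axial bonds point in opposite directions.
With opposite-parity carbons, two substituents on the same face are one axial and one equatorial; opposite faces give both axial or both equatorial.
Here the groups are equatorial/axial → same face → cis.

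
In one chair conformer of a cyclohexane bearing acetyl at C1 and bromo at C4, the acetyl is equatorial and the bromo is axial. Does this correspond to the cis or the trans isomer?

cis

C1 and C4 have opposite parity, so their axial bonds point in opposite directions.
With opposite-parity carbons, two substituents on the same face are one axial and one equatorial; opposite faces give both axial or both equatorial.
Here the groups are equatorial/axial → same face → cis.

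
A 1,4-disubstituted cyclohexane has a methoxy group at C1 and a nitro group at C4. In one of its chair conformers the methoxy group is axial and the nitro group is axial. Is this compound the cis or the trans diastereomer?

trans

C1 and C4 have opposite parity, so their axial bonds point in opposite directions.
With opposite-parity carbons, two substituents on the same face are one axial and one equatorial; opposite faces give both axial or both equatorial.
Here the groups are axial/axial → opposite face → trans.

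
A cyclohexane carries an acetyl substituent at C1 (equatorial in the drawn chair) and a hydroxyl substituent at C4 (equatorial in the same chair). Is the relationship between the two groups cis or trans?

trans

C1 and C4 have opposite parity, so their axial bonds point in opposite directions.
With opposite-parity carbons, two substituents on the same face are one axial and one equatorial; opposite faces give both axial or both equatorial.
Here the groups are equatorial/equatorial → opposite face → trans.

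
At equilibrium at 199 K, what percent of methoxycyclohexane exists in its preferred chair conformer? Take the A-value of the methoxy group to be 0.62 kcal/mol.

One chair has the methoxy group axial (E = 0.62 kcal/mol) and the other has it equatorial (E = 0).
ΔG = 0.62 kcal/mol between the two chairs.
K = exp(ΔG/RT) with R = 1.987×10⁻³ kcal mol⁻¹ K⁻¹ and T = 199 K gives K ≈ 4.8.
Fraction in the lower-energy chair = K/(K+1) = 82.7%.

82.7%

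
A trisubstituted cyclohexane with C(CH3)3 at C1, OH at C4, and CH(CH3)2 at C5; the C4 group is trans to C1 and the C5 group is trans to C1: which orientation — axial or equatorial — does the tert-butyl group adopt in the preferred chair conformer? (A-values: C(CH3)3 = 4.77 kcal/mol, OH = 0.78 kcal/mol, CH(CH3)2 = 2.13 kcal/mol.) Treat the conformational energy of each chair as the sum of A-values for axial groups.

equatorial

Chair I (tert-butyl axial, hydroxyl axial, isopropyl equatorial): E = 5.55 kcal/mol.
Chair II (tert-butyl equatorial, hydroxyl equatorial, isopropyl axial): E = 2.13 kcal/mol.
Chair II is the more stable (lower-energy) conformer, and in that chair the tert-butyl group is equatorial.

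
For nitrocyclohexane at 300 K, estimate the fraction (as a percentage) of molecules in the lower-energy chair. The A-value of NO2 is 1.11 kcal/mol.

86.6%

One chair has the nitro group axial (E = 1.11 kcal/mol) and the other has it equatorial (E = 0).
ΔG = 1.11 kcal/mol between the two chairs.
K = exp(ΔG/RT) with R = 1.987×10⁻³ kcal mol⁻¹ K⁻¹ and T = 300 K gives K ≈ 6.44.
Fraction in the lower-energy chair = K/(K+1) = 86.6%.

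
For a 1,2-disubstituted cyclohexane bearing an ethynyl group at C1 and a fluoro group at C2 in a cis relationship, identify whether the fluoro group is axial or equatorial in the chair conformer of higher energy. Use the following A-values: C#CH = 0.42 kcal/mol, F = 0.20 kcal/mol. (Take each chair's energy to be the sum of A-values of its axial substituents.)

equatorial

C1 and C2 have opposite parity, so for the cis isomer the two substituents are one axial and one equatorial in each chair.
Chair I (ethynyl axial, fluoro equatorial): E = 0.42 kcal/mol.
Chair II (ethynyl equatorial, fluoro axial): E = 0.20 kcal/mol.
Chair I is the less stable (higher-energy) conformer, and in that chair the fluoro group is equatorial.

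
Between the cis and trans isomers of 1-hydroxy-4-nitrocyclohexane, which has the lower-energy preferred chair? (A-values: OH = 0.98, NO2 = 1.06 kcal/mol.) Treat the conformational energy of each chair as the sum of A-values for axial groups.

trans

At 1,4 positions (parity opposite): cis → (a,e or e,a); trans → (e,e or a,a).
Best chair for cis: E = 0.98 kcal/mol; best chair for trans: E = 0.00 kcal/mol.
The trans isomer is lower by 0.98 kcal/mol.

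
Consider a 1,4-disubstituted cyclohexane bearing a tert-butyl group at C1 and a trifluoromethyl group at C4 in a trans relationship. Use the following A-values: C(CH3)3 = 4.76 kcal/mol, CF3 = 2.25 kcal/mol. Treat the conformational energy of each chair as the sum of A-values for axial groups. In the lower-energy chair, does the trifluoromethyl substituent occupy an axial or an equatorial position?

C1 and C4 have opposite parity, so for the trans isomer the two substituents are e,e in one chair and a,a in the other.
Chair I (tert-butyl axial, trifluoromethyl axial): E = 7.01 kcal/mol.
Chair II (tert-butyl equatorial, trifluoromethyl equatorial): E = 0.00 kcal/mol.
Chair II is the more stable (lower-energy) conformer, and in that chair the trifluoromethyl group is equatorial.

equatorial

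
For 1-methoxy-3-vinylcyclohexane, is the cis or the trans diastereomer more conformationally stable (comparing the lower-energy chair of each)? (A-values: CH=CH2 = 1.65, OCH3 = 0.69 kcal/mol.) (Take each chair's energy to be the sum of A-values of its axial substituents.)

cis

At 1,3 positions (parity same): cis → (e,e or a,a); trans → (a,e or e,a).
Best chair for cis: E = 0.00 kcal/mol; best chair for trans: E = 0.69 kcal/mol.
The cis isomer is lower by 0.69 kcal/mol.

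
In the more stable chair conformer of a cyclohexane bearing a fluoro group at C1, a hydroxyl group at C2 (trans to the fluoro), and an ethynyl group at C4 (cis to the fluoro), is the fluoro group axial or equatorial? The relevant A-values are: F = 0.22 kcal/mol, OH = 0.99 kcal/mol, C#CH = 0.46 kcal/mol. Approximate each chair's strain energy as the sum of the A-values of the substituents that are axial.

equatorial

Chair I (fluoro axial, hydroxyl axial, ethynyl equatorial): E = 1.21 kcal/mol.
Chair II (fluoro equatorial, hydroxyl equatorial, ethynyl axial): E = 0.46 kcal/mol.
Chair II is the more stable (lower-energy) conformer, and in that chair the fluoro group is equatorial.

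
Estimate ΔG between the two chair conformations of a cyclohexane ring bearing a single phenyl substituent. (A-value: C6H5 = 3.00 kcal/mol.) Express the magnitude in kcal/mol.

A monosubstituted cyclohexane has one chair with the phenyl group axial (E = A = 3.00 kcal/mol) and one with it equatorial (E = 0).
ΔE = 3.00 − 0 = 3.00 kcal/mol.

3.00 kcal/mol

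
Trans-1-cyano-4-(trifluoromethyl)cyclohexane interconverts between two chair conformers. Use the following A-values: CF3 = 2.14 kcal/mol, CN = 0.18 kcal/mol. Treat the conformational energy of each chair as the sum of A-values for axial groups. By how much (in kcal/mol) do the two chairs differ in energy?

C1 and C4 have opposite parity, so for the trans isomer the two substituents are e,e in one chair and a,a in the other.
Chair I (trifluoromethyl axial, cyano axial): E = 2.32 kcal/mol.
Chair II (trifluoromethyl equatorial, cyano equatorial): E = 0.00 kcal/mol.
ΔE = 2.32 − 0.00 = 2.32 kcal/mol; chair II is more stable.

2.32 kcal/mol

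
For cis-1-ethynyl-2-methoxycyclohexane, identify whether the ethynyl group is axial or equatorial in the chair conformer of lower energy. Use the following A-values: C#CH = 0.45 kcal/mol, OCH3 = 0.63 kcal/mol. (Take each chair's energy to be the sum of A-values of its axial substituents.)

axial

C1 and C2 have opposite parity, so for the cis isomer the two substituents are one axial and one equatorial in each chair.
Chair I (ethynyl axial, methoxy equatorial): E = 0.45 kcal/mol.
Chair II (ethynyl equatorial, methoxy axial): E = 0.63 kcal/mol.
Chair I is the more stable (lower-energy) conformer, and in that chair the ethynyl group is axial.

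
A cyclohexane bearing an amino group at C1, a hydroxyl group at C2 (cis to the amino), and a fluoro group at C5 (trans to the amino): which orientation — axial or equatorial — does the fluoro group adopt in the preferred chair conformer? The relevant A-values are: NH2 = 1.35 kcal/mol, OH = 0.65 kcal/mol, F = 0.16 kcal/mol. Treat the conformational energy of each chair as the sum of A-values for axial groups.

Chair I (amino axial, hydroxyl equatorial, fluoro equatorial): E = 1.35 kcal/mol.
Chair II (amino equatorial, hydroxyl axial, fluoro axial): E = 0.81 kcal/mol.
Chair II is the more stable (lower-energy) conformer, and in that chair the fluoro group is axial.

axial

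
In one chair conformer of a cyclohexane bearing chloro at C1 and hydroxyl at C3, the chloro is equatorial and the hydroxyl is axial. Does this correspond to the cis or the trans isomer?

trans

C1 and C3 have the same parity, so their axial bonds point in the same direction.
With same-parity carbons, two substituents on the same face are both axial or both equatorial; opposite faces give one of each.
Here the groups are equatorial/axial → opposite face → trans.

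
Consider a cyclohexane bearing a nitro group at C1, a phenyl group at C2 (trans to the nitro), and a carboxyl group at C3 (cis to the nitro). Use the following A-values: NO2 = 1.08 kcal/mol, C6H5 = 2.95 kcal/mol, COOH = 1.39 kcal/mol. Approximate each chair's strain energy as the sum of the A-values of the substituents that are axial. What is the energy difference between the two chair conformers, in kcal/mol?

Chair I (nitro axial, phenyl axial, carboxyl axial): E = 5.42 kcal/mol.
Chair II (nitro equatorial, phenyl equatorial, carboxyl equatorial): E = 0.00 kcal/mol.
ΔE = 5.42 − 0.00 = 5.42 kcal/mol; chair II is more stable.

5.42 kcal/mol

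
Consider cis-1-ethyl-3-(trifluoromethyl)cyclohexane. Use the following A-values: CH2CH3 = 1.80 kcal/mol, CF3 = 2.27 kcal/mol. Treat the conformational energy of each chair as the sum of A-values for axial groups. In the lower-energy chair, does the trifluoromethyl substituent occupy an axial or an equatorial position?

equatorial

C1 and C3 have the same parity, so for the cis isomer the two substituents are e,e in one chair and a,a in the other.
Chair I (ethyl axial, trifluoromethyl axial): E = 4.07 kcal/mol.
Chair II (ethyl equatorial, trifluoromethyl equatorial): E = 0.00 kcal/mol.
Chair II is the more stable (lower-energy) conformer, and in that chair the trifluoromethyl group is equatorial.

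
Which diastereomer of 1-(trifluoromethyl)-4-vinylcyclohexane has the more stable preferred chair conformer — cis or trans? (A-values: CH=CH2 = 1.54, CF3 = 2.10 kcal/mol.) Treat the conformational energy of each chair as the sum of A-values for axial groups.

At 1,4 positions (parity opposite): cis → (a,e or e,a); trans → (e,e or a,a).
Best chair for cis: E = 1.54 kcal/mol; best chair for trans: E = 0.00 kcal/mol.
The trans isomer is lower by 1.54 kcal/mol.

trans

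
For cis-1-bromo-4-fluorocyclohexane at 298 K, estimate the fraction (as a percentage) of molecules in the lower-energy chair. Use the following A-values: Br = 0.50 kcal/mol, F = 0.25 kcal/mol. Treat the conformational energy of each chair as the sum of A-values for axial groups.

60.4%

C1 and C4 have opposite parity, so for the cis isomer the two substituents are one axial and one equatorial in each chair.
Chair I (bromo axial, fluoro equatorial): E = 0.50 kcal/mol; chair II (bromo equatorial, fluoro axial): E = 0.25 kcal/mol.
ΔG = 0.25 kcal/mol between the two chairs.
K = exp(ΔG/RT) with R = 1.987×10⁻³ kcal mol⁻¹ K⁻¹ and T = 298 K gives K ≈ 1.53.
Fraction in the lower-energy chair = K/(K+1) = 60.4%.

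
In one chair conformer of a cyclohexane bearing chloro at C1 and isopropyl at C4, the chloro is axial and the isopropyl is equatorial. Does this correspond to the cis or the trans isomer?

cis

C1 and C4 have opposite parity, so their axial bonds point in opposite directions.
With opposite-parity carbons, two substituents on the same face are one axial and one equatorial; opposite faces give both axial or both equatorial.
Here the groups are axial/equatorial → same face → cis.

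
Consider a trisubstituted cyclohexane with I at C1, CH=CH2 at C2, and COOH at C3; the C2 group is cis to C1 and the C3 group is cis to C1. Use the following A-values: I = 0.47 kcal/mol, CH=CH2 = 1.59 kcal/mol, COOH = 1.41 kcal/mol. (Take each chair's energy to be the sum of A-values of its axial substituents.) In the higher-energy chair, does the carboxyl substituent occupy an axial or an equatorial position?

Chair I (iodo axial, vinyl equatorial, carboxyl axial): E = 1.88 kcal/mol.
Chair II (iodo equatorial, vinyl axial, carboxyl equatorial): E = 1.59 kcal/mol.
Chair I is the less stable (higher-energy) conformer, and in that chair the carboxyl group is axial.

axial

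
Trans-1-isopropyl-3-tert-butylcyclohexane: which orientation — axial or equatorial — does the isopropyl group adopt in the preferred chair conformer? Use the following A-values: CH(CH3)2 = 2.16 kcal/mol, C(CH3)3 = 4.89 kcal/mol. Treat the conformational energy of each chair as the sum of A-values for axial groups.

axial

C1 and C3 have the same parity, so for the trans isomer the two substituents are one axial and one equatorial in each chair.
Chair I (isopropyl axial, tert-butyl equatorial): E = 2.16 kcal/mol.
Chair II (isopropyl equatorial, tert-butyl axial): E = 4.89 kcal/mol.
Chair I is the more stable (lower-energy) conformer, and in that chair the isopropyl group is axial.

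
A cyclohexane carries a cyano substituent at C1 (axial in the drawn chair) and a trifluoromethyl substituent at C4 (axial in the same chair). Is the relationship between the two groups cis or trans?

trans

C1 and C4 have opposite parity, so their axial bonds point in opposite directions.
With opposite-parity carbons, two substituents on the same face are one axial and one equatorial; opposite faces give both axial or both equatorial.
Here the groups are axial/axial → opposite face → trans.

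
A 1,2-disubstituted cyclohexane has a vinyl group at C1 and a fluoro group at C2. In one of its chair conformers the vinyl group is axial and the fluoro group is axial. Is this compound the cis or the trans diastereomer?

C1 and C2 have opposite parity, so their axial bonds point in opposite directions.
With opposite-parity carbons, two substituents on the same face are one axial and one equatorial; opposite faces give both axial or both equatorial.
Here the groups are axial/axial → opposite face → trans.

trans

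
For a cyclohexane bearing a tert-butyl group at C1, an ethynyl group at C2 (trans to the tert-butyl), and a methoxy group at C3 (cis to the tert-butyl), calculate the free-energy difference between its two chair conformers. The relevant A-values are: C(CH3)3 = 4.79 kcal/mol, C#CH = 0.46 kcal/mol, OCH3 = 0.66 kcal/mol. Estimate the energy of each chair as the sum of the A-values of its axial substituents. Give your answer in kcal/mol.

5.91 kcal/mol

Chair I (tert-butyl axial, ethynyl axial, methoxy axial): E = 5.91 kcal/mol.
Chair II (tert-butyl equatorial, ethynyl equatorial, methoxy equatorial): E = 0.00 kcal/mol.
ΔE = 5.91 − 0.00 = 5.91 kcal/mol; chair II is more stable.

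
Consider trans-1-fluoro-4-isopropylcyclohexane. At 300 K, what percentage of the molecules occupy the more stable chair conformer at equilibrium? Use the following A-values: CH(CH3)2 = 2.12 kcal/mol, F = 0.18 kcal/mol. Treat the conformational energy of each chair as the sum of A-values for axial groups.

C1 and C4 have opposite parity, so for the trans isomer the two substituents are e,e in one chair and a,a in the other.
Chair I (isopropyl axial, fluoro axial): E = 2.30 kcal/mol; chair II (isopropyl equatorial, fluoro equatorial): E = 0.00 kcal/mol.
ΔG = 2.30 kcal/mol between the two chairs.
K = exp(ΔG/RT) with R = 1.987×10⁻³ kcal mol⁻¹ K⁻¹ and T = 300 K gives K ≈ 47.4.
Fraction in the lower-energy chair = K/(K+1) = 97.9%.

97.9%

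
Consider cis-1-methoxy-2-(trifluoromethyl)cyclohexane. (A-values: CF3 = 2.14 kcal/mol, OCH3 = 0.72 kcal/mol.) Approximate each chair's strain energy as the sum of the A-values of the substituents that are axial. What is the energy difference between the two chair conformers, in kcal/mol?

1.42 kcal/mol

C1 and C2 have opposite parity, so for the cis isomer the two substituents are one axial and one equatorial in each chair.
Chair I (trifluoromethyl axial, methoxy equatorial): E = 2.14 kcal/mol.
Chair II (trifluoromethyl equatorial, methoxy axial): E = 0.72 kcal/mol.
ΔE = 2.14 − 0.72 = 1.42 kcal/mol; chair II is more stable.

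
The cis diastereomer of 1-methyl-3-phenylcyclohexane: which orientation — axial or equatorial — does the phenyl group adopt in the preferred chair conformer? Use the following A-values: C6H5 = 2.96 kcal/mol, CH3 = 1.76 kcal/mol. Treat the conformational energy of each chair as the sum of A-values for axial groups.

equatorial

C1 and C3 have the same parity, so for the cis isomer the two substituents are e,e in one chair and a,a in the other.
Chair I (phenyl axial, methyl axial): E = 4.72 kcal/mol.
Chair II (phenyl equatorial, methyl equatorial): E = 0.00 kcal/mol.
Chair II is the more stable (lower-energy) conformer, and in that chair the phenyl group is equatorial.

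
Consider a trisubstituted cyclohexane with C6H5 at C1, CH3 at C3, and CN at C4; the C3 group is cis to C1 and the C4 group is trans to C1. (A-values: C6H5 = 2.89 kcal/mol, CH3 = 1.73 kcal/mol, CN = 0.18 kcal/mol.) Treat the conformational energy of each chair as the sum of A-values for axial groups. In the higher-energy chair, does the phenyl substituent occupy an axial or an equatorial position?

axial

Chair I (phenyl axial, methyl axial, cyano axial): E = 4.80 kcal/mol.
Chair II (phenyl equatorial, methyl equatorial, cyano equatorial): E = 0.00 kcal/mol.
Chair I is the less stable (higher-energy) conformer, and in that chair the phenyl group is axial.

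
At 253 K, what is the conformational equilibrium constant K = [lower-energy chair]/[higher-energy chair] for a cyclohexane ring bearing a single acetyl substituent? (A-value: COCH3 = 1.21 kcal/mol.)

One chair has the acetyl group axial (E = 1.21 kcal/mol) and the other has it equatorial (E = 0).
ΔG = 1.21 kcal/mol between the two chairs.
K = exp(ΔG/RT) with R = 1.987×10⁻³ kcal mol⁻¹ K⁻¹ and T = 253 K gives K ≈ 11.1.

K ≈ 11.1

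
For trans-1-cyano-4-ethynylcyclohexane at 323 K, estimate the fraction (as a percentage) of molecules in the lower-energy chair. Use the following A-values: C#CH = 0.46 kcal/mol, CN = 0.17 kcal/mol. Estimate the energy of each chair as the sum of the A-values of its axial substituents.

C1 and C4 have opposite parity, so for the trans isomer the two substituents are e,e in one chair and a,a in the other.
Chair I (ethynyl axial, cyano axial): E = 0.63 kcal/mol; chair II (ethynyl equatorial, cyano equatorial): E = 0.00 kcal/mol.
ΔG = 0.63 kcal/mol between the two chairs.
K = exp(ΔG/RT) with R = 1.987×10⁻³ kcal mol⁻¹ K⁻¹ and T = 323 K gives K ≈ 2.67.
Fraction in the lower-energy chair = K/(K+1) = 72.7%.

72.7%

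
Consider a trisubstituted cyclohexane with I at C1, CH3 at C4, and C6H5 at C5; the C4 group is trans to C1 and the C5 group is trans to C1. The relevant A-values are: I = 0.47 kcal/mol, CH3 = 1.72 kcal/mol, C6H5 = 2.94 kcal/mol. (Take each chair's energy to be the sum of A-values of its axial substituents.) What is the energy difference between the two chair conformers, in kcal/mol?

Chair I (iodo axial, methyl axial, phenyl equatorial): E = 2.19 kcal/mol.
Chair II (iodo equatorial, methyl equatorial, phenyl axial): E = 2.94 kcal/mol.
ΔE = 2.94 − 2.19 = 0.75 kcal/mol; chair I is more stable.

0.75 kcal/mol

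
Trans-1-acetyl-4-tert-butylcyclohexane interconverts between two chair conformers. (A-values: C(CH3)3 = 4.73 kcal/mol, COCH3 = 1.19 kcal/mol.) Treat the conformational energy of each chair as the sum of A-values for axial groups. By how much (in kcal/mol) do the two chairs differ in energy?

5.92 kcal/mol

C1 and C4 have opposite parity, so for the trans isomer the two substituents are e,e in one chair and a,a in the other.
Chair I (tert-butyl axial, acetyl axial): E = 5.92 kcal/mol.
Chair II (tert-butyl equatorial, acetyl equatorial): E = 0.00 kcal/mol.
ΔE = 5.92 − 0.00 = 5.92 kcal/mol; chair II is more stable.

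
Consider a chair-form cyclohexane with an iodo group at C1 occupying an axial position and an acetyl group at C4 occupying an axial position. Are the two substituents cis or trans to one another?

trans

C1 and C4 have opposite parity, so their axial bonds point in opposite directions.
With opposite-parity carbons, two substituents on the same face are one axial and one equatorial; opposite faces give both axial or both equatorial.
Here the groups are axial/axial → opposite face → trans.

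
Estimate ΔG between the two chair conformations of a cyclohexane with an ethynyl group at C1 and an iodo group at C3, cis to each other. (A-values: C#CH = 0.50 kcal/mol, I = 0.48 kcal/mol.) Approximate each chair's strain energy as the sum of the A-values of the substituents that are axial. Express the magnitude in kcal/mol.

C1 and C3 have the same parity, so for the cis isomer the two substituents are e,e in one chair and a,a in the other.
Chair I (ethynyl axial, iodo axial): E = 0.98 kcal/mol.
Chair II (ethynyl equatorial, iodo equatorial): E = 0.00 kcal/mol.
ΔE = 0.98 − 0.00 = 0.98 kcal/mol; chair II is more stable.

0.98 kcal/mol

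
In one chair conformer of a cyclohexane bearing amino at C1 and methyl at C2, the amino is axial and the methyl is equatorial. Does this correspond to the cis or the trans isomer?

cis

C1 and C2 have opposite parity, so their axial bonds point in opposite directions.
With opposite-parity carbons, two substituents on the same face are one axial and one equatorial; opposite faces give both axial or both equatorial.
Here the groups are axial/equatorial → same face → cis.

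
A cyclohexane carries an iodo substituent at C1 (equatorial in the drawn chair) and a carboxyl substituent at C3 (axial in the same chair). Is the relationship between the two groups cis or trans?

trans

C1 and C3 have the same parity, so their axial bonds point in the same direction.
With same-parity carbons, two substituents on the same face are both axial or both equatorial; opposite faces give one of each.
Here the groups are equatorial/axial → opposite face → trans.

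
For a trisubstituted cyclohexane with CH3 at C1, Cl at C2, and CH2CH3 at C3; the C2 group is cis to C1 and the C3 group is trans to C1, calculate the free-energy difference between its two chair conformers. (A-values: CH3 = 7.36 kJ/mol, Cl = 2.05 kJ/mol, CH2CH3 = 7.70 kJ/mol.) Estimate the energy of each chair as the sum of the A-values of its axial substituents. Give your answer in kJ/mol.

2.39 kJ/mol

Chair I (methyl axial, chloro equatorial, ethyl equatorial): E = 7.36 kJ/mol.
Chair II (methyl equatorial, chloro axial, ethyl axial): E = 9.75 kJ/mol.
ΔE = 9.75 − 7.36 = 2.39 kJ/mol; chair I is more stable.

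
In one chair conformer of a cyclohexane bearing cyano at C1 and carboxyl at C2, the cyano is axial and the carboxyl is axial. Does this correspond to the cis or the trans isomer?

trans

C1 and C2 have opposite parity, so their axial bonds point in opposite directions.
With opposite-parity carbons, two substituents on the same face are one axial and one equatorial; opposite faces give both axial or both equatorial.
Here the groups are axial/axial → opposite face → trans.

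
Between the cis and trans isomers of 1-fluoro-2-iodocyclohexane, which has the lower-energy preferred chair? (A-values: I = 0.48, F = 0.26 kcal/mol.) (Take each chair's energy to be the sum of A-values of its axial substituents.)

At 1,2 positions (parity opposite): cis → (a,e or e,a); trans → (e,e or a,a).
Best chair for cis: E = 0.26 kcal/mol; best chair for trans: E = 0.00 kcal/mol.
The trans isomer is lower by 0.26 kcal/mol.

trans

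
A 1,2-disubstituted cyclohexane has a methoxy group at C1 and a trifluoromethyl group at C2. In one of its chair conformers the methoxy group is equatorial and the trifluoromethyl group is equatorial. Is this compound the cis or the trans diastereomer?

trans

C1 and C2 have opposite parity, so their axial bonds point in opposite directions.
With opposite-parity carbons, two substituents on the same face are one axial and one equatorial; opposite faces give both axial or both equatorial.
Here the groups are equatorial/equatorial → opposite face → trans.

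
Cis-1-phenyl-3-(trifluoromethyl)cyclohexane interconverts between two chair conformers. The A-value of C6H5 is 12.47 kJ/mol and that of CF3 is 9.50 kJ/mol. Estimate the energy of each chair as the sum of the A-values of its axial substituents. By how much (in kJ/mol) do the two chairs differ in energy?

C1 and C3 have the same parity, so for the cis isomer the two substituents are e,e in one chair and a,a in the other.
Chair I (phenyl axial, trifluoromethyl axial): E = 21.97 kJ/mol.
Chair II (phenyl equatorial, trifluoromethyl equatorial): E = 0.00 kJ/mol.
ΔE = 21.97 − 0.00 = 21.97 kJ/mol; chair II is more stable.

21.97 kJ/mol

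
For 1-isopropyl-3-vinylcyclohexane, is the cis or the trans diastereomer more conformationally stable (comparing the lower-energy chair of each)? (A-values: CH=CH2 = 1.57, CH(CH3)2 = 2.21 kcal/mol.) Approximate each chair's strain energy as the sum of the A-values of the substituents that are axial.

At 1,3 positions (parity same): cis → (e,e or a,a); trans → (a,e or e,a).
Best chair for cis: E = 0.00 kcal/mol; best chair for trans: E = 1.57 kcal/mol.
The cis isomer is lower by 1.57 kcal/mol.

cis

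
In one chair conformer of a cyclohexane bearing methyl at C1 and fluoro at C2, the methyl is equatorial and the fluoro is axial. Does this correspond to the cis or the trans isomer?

C1 and C2 have opposite parity, so their axial bonds point in opposite directions.
With opposite-parity carbons, two substituents on the same face are one axial and one equatorial; opposite faces give both axial or both equatorial.
Here the groups are equatorial/axial → same face → cis.

cis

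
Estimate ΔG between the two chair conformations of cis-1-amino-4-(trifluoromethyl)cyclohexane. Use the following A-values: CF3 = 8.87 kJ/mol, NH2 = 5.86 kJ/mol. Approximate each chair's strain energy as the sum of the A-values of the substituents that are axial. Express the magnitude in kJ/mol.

C1 and C4 have opposite parity, so for the cis isomer the two substituents are one axial and one equatorial in each chair.
Chair I (trifluoromethyl axial, amino equatorial): E = 8.87 kJ/mol.
Chair II (trifluoromethyl equatorial, amino axial): E = 5.86 kJ/mol.
ΔE = 8.87 − 5.86 = 3.01 kJ/mol; chair II is more stable.

3.01 kJ/mol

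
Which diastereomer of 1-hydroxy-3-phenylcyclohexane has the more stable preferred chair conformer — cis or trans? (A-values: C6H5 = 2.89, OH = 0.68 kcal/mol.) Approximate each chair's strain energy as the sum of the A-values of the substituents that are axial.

At 1,3 positions (parity same): cis → (e,e or a,a); trans → (a,e or e,a).
Best chair for cis: E = 0.00 kcal/mol; best chair for trans: E = 0.68 kcal/mol.
The cis isomer is lower by 0.68 kcal/mol.

cis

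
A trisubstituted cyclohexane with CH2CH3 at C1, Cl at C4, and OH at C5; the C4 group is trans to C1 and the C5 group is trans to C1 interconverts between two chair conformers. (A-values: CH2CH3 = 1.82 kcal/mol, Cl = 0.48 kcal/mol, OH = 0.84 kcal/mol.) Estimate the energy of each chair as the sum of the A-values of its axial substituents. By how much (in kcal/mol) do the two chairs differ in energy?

1.46 kcal/mol

Chair I (ethyl axial, chloro axial, hydroxyl equatorial): E = 2.30 kcal/mol.
Chair II (ethyl equatorial, chloro equatorial, hydroxyl axial): E = 0.84 kcal/mol.
ΔE = 2.30 − 0.84 = 1.46 kcal/mol; chair II is more stable.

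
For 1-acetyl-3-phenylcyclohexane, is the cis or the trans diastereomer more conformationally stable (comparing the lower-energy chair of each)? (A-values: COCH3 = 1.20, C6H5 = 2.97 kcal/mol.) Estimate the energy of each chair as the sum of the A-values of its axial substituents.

cis

At 1,3 positions (parity same): cis → (e,e or a,a); trans → (a,e or e,a).
Best chair for cis: E = 0.00 kcal/mol; best chair for trans: E = 1.20 kcal/mol.
The cis isomer is lower by 1.20 kcal/mol.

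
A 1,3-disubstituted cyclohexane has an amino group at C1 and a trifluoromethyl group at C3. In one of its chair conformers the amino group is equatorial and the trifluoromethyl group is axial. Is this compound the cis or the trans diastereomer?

C1 and C3 have the same parity, so their axial bonds point in the same direction.
With same-parity carbons, two substituents on the same face are both axial or both equatorial; opposite faces give one of each.
Here the groups are equatorial/axial → opposite face → trans.

trans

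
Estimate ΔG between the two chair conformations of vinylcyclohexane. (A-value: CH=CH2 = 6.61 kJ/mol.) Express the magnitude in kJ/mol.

6.61 kJ/mol

A monosubstituted cyclohexane has one chair with the vinyl group axial (E = A = 6.61 kJ/mol) and one with it equatorial (E = 0).
ΔE = 6.61 − 0 = 6.61 kJ/mol.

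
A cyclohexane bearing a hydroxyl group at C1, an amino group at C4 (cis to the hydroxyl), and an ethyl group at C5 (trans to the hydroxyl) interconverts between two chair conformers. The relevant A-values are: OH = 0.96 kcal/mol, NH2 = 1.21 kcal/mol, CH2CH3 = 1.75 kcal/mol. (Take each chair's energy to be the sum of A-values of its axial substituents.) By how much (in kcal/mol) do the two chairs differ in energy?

2.00 kcal/mol

Chair I (hydroxyl axial, amino equatorial, ethyl equatorial): E = 0.96 kcal/mol.
Chair II (hydroxyl equatorial, amino axial, ethyl axial): E = 2.96 kcal/mol.
ΔE = 2.96 − 0.96 = 2.00 kcal/mol; chair I is more stable.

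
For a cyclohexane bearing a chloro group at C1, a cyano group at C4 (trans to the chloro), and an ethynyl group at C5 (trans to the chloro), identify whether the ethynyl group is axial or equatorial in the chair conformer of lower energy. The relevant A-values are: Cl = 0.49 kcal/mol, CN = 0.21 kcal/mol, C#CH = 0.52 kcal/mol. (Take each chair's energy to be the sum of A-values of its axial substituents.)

axial

Chair I (chloro axial, cyano axial, ethynyl equatorial): E = 0.70 kcal/mol.
Chair II (chloro equatorial, cyano equatorial, ethynyl axial): E = 0.52 kcal/mol.
Chair II is the more stable (lower-energy) conformer, and in that chair the ethynyl group is axial.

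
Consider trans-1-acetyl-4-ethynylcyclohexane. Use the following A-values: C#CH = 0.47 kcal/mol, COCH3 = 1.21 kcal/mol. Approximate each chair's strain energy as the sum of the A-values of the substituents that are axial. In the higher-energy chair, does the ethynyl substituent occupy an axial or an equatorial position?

axial

C1 and C4 have opposite parity, so for the trans isomer the two substituents are e,e in one chair and a,a in the other.
Chair I (ethynyl axial, acetyl axial): E = 1.68 kcal/mol.
Chair II (ethynyl equatorial, acetyl equatorial): E = 0.00 kcal/mol.
Chair I is the less stable (higher-energy) conformer, and in that chair the ethynyl group is axial.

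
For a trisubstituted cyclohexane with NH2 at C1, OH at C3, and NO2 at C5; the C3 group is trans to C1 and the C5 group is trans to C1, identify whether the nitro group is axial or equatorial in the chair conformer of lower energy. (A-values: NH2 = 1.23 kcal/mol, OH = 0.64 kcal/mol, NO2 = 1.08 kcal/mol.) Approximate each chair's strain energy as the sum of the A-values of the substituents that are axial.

Chair I (amino axial, hydroxyl equatorial, nitro equatorial): E = 1.23 kcal/mol.
Chair II (amino equatorial, hydroxyl axial, nitro axial): E = 1.72 kcal/mol.
Chair I is the more stable (lower-energy) conformer, and in that chair the nitro group is equatorial.

equatorial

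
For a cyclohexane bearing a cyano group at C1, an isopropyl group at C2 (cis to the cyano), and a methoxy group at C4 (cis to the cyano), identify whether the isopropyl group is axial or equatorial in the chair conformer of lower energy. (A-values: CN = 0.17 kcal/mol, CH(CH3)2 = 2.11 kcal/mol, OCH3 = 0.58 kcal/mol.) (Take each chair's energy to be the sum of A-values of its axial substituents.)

Chair I (cyano axial, isopropyl equatorial, methoxy equatorial): E = 0.17 kcal/mol.
Chair II (cyano equatorial, isopropyl axial, methoxy axial): E = 2.69 kcal/mol.
Chair I is the more stable (lower-energy) conformer, and in that chair the isopropyl group is equatorial.

equatorial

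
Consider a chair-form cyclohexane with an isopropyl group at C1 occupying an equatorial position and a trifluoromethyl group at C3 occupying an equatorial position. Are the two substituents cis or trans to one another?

C1 and C3 have the same parity, so their axial bonds point in the same direction.
With same-parity carbons, two substituents on the same face are both axial or both equatorial; opposite faces give one of each.
Here the groups are equatorial/equatorial → same face → cis.

cis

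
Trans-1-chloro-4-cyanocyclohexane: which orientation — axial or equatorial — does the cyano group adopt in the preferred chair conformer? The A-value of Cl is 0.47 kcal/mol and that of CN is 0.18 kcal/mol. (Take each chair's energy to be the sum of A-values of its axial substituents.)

equatorial

C1 and C4 have opposite parity, so for the trans isomer the two substituents are e,e in one chair and a,a in the other.
Chair I (chloro axial, cyano axial): E = 0.65 kcal/mol.
Chair II (chloro equatorial, cyano equatorial): E = 0.00 kcal/mol.
Chair II is the more stable (lower-energy) conformer, and in that chair the cyano group is equatorial.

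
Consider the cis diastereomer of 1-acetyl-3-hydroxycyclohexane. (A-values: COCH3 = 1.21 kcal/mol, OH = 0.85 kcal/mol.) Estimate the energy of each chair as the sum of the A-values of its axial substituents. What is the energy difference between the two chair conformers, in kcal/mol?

C1 and C3 have the same parity, so for the cis isomer the two substituents are e,e in one chair and a,a in the other.
Chair I (acetyl axial, hydroxyl axial): E = 2.06 kcal/mol.
Chair II (acetyl equatorial, hydroxyl equatorial): E = 0.00 kcal/mol.
ΔE = 2.06 − 0.00 = 2.06 kcal/mol; chair II is more stable.

2.06 kcal/mol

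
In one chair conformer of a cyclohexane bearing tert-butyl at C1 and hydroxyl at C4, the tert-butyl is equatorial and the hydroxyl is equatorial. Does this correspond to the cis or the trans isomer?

C1 and C4 have opposite parity, so their axial bonds point in opposite directions.
With opposite-parity carbons, two substituents on the same face are one axial and one equatorial; opposite faces give both axial or both equatorial.
Here the groups are equatorial/equatorial → opposite face → trans.

trans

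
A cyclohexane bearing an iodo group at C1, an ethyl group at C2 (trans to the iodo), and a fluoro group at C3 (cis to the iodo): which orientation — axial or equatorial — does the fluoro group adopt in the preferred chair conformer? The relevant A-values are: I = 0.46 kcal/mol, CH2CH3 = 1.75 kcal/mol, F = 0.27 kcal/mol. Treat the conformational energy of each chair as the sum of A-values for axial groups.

equatorial

Chair I (iodo axial, ethyl axial, fluoro axial): E = 2.48 kcal/mol.
Chair II (iodo equatorial, ethyl equatorial, fluoro equatorial): E = 0.00 kcal/mol.
Chair II is the more stable (lower-energy) conformer, and in that chair the fluoro group is equatorial.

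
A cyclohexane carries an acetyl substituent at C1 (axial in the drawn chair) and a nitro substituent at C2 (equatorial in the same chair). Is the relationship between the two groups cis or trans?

cis

C1 and C2 have opposite parity, so their axial bonds point in opposite directions.
With opposite-parity carbons, two substituents on the same face are one axial and one equatorial; opposite faces give both axial or both equatorial.
Here the groups are axial/equatorial → same face → cis.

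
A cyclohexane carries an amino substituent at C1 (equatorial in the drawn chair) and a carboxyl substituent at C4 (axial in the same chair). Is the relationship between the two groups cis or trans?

cis

C1 and C4 have opposite parity, so their axial bonds point in opposite directions.
With opposite-parity carbons, two substituents on the same face are one axial and one equatorial; opposite faces give both axial or both equatorial.
Here the groups are equatorial/axial → same face → cis.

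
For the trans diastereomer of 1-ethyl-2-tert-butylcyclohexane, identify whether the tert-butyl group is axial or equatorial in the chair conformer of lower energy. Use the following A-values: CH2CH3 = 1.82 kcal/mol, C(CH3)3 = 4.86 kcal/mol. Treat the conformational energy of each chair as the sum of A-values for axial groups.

equatorial

C1 and C2 have opposite parity, so for the trans isomer the two substituents are e,e in one chair and a,a in the other.
Chair I (ethyl axial, tert-butyl axial): E = 6.68 kcal/mol.
Chair II (ethyl equatorial, tert-butyl equatorial): E = 0.00 kcal/mol.
Chair II is the more stable (lower-energy) conformer, and in that chair the tert-butyl group is equatorial.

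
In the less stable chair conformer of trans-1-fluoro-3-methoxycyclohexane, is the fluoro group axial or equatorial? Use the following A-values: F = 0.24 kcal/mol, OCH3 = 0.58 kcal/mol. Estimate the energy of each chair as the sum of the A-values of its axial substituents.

equatorial

C1 and C3 have the same parity, so for the trans isomer the two substituents are one axial and one equatorial in each chair.
Chair I (fluoro axial, methoxy equatorial): E = 0.24 kcal/mol.
Chair II (fluoro equatorial, methoxy axial): E = 0.58 kcal/mol.
Chair II is the less stable (higher-energy) conformer, and in that chair the fluoro group is equatorial.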